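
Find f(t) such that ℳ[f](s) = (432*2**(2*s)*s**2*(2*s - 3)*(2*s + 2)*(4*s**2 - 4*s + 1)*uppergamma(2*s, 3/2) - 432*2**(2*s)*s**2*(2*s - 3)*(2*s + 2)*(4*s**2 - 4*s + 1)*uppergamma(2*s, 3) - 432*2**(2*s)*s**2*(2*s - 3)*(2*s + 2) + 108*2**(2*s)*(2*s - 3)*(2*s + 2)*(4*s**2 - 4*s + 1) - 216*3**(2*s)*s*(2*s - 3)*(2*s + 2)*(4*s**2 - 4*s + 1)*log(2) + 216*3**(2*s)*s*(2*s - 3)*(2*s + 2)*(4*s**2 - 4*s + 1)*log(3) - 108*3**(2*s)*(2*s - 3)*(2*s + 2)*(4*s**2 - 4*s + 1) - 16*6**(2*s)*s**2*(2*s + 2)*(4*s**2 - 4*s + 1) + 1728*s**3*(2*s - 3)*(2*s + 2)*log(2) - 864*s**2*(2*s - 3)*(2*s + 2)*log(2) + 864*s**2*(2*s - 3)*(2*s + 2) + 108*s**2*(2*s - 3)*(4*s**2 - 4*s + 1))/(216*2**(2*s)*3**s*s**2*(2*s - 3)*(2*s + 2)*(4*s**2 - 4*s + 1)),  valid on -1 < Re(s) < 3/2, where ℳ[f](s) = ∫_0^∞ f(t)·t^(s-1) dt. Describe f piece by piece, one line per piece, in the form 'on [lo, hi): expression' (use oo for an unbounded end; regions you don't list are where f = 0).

on [0, 1/12): 3*t
on [1/12, 1/3): sqrt(3)*log(sqrt(3)*sqrt(t))/(3*sqrt(t))
on [1/3, 3/4): log(sqrt(3)*sqrt(t))
on [3/4, 3): exp(-sqrt(3)*sqrt(t))
on [3, oo): sqrt(3)/(9*t**(3/2))

remove the common scale on t first: t on [0, 1/4); log(sqrt(t))/sqrt(t) on [1/4, 1); log(sqrt(t)) on [1, 9/4); …
undo the power substitution: t**2 on [0, 1/2); log(t)/t on [1/2, 1); log(t) on [1, 3/2); …
breakpoints 1/12, 1/3, 3/4, 3: one integral from each of the 5 segments
∫ 3*t·t^(s-1) over [0, 1/12)
segment [1/12, 1/3) carries sqrt(3)*log(sqrt(3)*sqrt(t))/(3*sqrt(t)); integrate it
the [1/3, 3/4) slice contributes ∫ log(sqrt(3)*sqrt(t))·t^(s-1) dt
the [3/4, 3) slice contributes ∫ exp(-sqrt(3)*sqrt(t))·t^(s-1) dt
segment 3 to ∞ holds sqrt(3)/(9*t**(3/2)); add its integral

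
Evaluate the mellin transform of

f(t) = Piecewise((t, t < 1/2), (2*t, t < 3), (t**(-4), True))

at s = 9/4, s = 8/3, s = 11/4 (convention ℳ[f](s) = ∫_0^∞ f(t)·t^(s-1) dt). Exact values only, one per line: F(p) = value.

F(9/4) = 2**(3/4)*(-63 + 27320*6**(1/4))/3276
F(8/3) = 2**(1/3)*(-9 + 3910*6**(2/3))/528
F(11/4) = 2**(1/4)*(-3 + 1304*6**(3/4))/180

f breaks at 1/2, 3 into 3 integrals to sum
∫ over [0, 1/2) of t·t^(s-1) joins the sum
piece [1/2, 3): integrate 2*t against the kernel
on [3, ∞) integrate f = t**(-4) against the kernel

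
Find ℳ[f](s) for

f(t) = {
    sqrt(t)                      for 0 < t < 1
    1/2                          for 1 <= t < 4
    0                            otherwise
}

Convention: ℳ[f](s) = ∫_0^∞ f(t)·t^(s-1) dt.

(4**s*(2*s + 1)/2 + s - 1/2)/(s*(2*s + 1))
  Re(s) > -1/2

undo the power substitution: t on [0, 1); 1/2 on [1, 2)
treat the 2 regions marked off by 1 separately and sum
segment 0 to 1 holds sqrt(t); add its integral
between 1 and 4 the integrand is 1/2·t^(s-1)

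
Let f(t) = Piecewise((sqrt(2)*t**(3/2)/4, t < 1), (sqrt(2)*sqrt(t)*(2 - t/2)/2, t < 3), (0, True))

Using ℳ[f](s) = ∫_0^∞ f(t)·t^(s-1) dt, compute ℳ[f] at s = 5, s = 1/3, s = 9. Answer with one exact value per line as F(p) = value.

F(5) = -15*sqrt(2)/143 + 4617*sqrt(6)/286
F(1/3) = 3*sqrt(2)*(-34 + 29*3**(5/6))/110
F(9) = sqrt(2)*(-46 + 531441*sqrt(3))/798

strip the common scale on t: t**(3/2) on [0, 1/2); sqrt(t)*(2 - t) on [1/2, 3/2)
the shared t-power comes off first: t on [0, 1/2); 2 - t on [1/2, 3/2)
summing 2 kernel integrals split by 1 yields ℳ[f](s)
the [0, 1) slice contributes ∫ sqrt(2)*t**(3/2)/4·t^(s-1) dt
on [1, 3) integrate f = sqrt(2)*sqrt(t)*(2 - t/2)/2 against the kernel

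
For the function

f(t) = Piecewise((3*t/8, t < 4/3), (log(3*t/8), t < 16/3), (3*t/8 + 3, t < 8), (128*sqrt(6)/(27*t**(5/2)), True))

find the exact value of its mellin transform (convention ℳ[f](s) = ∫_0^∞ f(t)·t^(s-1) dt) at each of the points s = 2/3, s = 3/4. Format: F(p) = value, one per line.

F(2/3) = -53*12**(1/3)/5 + 8*sqrt(3)/99 + 17*6**(1/3)/10 + log(2**(6**(1/3) + 2*12**(1/3))) + 126/5
F(3/4) = 4*sqrt(2)*3**(1/4)*(-436*sqrt(2) + 2*2**(3/4)*3**(1/4) + 65 + log(2**(42 + 84*sqrt(2))) + 180*6**(3/4))/189

peel off the common scale on t: 3*t/4 on [0, 2/3); log(3*t/4) on [2/3, 8/3); 3*t/4 + 3 on [8/3, 4); …
peel off the common scale on t: t/2 on [0, 1); log(t/2) on [1, 4); t/2 + 3 on [4, 6); …
peel off the common scale on t: t on [0, 1/2); log(t) on [1/2, 2); t + 3 on [2, 3); …
split f at 4/3, 16/3, 8: ℳ[f](s) collects 4 kernel integrals
the [0, 4/3) slice contributes ∫ 3*t/8·t^(s-1) dt
for t in [4/3, 16/3): the term is ∫ log(3*t/8)·t^(s-1)
∫ (3*t/8 + 3)·t^(s-1) over [16/3, 8)
over [8, ∞), the kernel integral of 128*sqrt(6)/(27*t**(5/2)) enters the sum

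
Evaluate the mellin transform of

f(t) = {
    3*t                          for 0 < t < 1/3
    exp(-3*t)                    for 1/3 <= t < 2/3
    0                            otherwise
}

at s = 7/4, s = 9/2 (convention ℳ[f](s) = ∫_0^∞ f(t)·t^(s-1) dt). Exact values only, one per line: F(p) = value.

undo the common scale on t: t on [0, 1); exp(-t) on [1, 2)
decompose at 1/3; ℳ[f](s) sums the 2 pieces' integrals
between 0 and 1/3 the integrand is 3*t·t^(s-1)
segment 1/3 to 2/3 holds exp(-3*t); add its integral

F(7/4) = 3**(1/4)*(-11*uppergamma(7/4, 2) + 4 + 11*uppergamma(7/4, 1))/99
F(9/2) = sqrt(3)*(-9262*sqrt(2) + (-1155*sqrt(pi)*erfc(sqrt(2)) + 32 + 1155*sqrt(pi)*erfc(1))*exp(2) + 4642*E)*exp(-2)/42768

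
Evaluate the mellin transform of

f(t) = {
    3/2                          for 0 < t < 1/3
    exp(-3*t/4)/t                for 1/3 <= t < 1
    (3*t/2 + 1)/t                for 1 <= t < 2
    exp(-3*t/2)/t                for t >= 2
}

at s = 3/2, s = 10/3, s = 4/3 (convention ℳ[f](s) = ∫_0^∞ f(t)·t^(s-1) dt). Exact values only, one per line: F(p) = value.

back out the shared t-power: 3*t/2 on [0, 1/3); exp(-3*t/4) on [1/3, 1); 3*t/2 + 1 on [1, 2); …
peel off the common scale on t: t on [0, 1/2); exp(-t/2) on [1/2, 3/2); t + 1 on [3/2, 3); …
f breaks at 1/3, 1, 2 into 4 integrals to sum
between 0 and 1/3 the integrand is 3/2·t^(s-1)
on [1/3, 1) integrate f = exp(-3*t/4)/t against the kernel
over [1, 2), the kernel integral of (3*t/2 + 1)/t enters the sum
segment [2, ∞) carries exp(-3*t/2)/t; integrate it

F(3/2) = sqrt(3)*(-9*sqrt(3) - 6*sqrt(pi)*erfc(sqrt(3)/2) + 3*sqrt(2)*sqrt(pi)*erfc(sqrt(3)) + 1 + 6*sqrt(pi)*erfc(1/2) + 12*sqrt(6))/9
F(10/3) = 3**(2/3)*(-2240*2**(2/3)*uppergamma(7/3, 3/4) - 1107*3**(1/3) + 21 + 560*2**(1/3)*uppergamma(7/3, 3) + 2240*2**(2/3)*uppergamma(7/3, 1/4) + 6696*6**(1/3))/3780
F(4/3) = 3**(2/3)*(-33*3**(1/3) - 8*2**(2/3)*uppergamma(1/3, 3/4) + 8*2**(1/3)*uppergamma(1/3, 3) + 3 + 8*2**(2/3)*uppergamma(1/3, 1/4) + 42*6**(1/3))/24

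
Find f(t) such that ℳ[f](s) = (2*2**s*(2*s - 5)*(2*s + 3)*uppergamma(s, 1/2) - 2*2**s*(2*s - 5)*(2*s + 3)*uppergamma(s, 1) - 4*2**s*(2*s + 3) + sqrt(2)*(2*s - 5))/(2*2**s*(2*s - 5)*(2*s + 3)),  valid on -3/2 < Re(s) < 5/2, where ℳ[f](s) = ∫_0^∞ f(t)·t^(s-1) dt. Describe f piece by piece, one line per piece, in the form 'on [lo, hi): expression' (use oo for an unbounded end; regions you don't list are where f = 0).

on [0, 1/2): t**(3/2)
on [1/2, 1): exp(-t)
on [1, oo): t**(-5/2)

cuts at 1/2, 1: linearity sums the 3 kernel integrals
segment [0, 1/2) carries t**(3/2); integrate it
∫ exp(-t)·t^(s-1) over [1/2, 1)
segment [1, ∞) carries t**(-5/2); integrate it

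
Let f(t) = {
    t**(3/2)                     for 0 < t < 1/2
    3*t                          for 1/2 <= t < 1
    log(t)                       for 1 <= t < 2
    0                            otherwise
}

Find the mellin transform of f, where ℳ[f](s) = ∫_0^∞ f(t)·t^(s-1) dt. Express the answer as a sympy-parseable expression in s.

(-2*2**(2*s)*(s + 1)*(2*s + 3) + 6*2**s*s**2*(2*s + 3) + 2*2**s*(s + 1)*(2*s + 3) + 4**s*s*(s + 1)*(2*s + 3)*log(4) + sqrt(2)*s**2*(s + 1) - 3*s**2*(2*s + 3))/(2*2**s*s**2*(s + 1)*(2*s + 3))
  Re(s) > -3/2

breakpoints 1/2, 1: one integral from each of the 3 segments
on [0, 1/2): add ∫ t**(3/2)·t^(s-1) dt
segment [1/2, 1) carries 3*t; integrate it
over [1, 2), the kernel integral of log(t) enters the sum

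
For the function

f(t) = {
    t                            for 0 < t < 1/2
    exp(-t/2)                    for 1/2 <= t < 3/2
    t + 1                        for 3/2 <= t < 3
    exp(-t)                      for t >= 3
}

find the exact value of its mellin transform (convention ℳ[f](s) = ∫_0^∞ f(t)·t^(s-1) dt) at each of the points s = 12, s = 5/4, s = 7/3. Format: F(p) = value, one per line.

treat the 4 regions marked off by 1/2, 3/2, 3 separately and sum
[0, 1/2) adds the kernel integral of t
segment [1/2, 3/2) carries exp(-t/2); integrate it
on [3/2, 3): add ∫ (t + 1)·t^(s-1) dt
[3, ∞) adds the kernel integral of exp(-t)

F(12) = -354434904271143*exp(-3/4)/1024 + 35548619933/212992 + 801693126*exp(-3) + 214975636319885*exp(-1/4)/1024
F(5/4) = 2**(3/4)*(-99*3**(1/4) - 90*sqrt(2)*uppergamma(5/4, 3/4) + 45*2**(1/4)*uppergamma(5/4, 3) + 5 + 90*sqrt(2)*uppergamma(5/4, 1/4) + 288*6**(1/4))/90
F(7/3) = 2**(2/3)*(-2240*2**(2/3)*uppergamma(7/3, 3/4) - 1107*3**(1/3) + 21 + 560*2**(1/3)*uppergamma(7/3, 3) + 2240*2**(2/3)*uppergamma(7/3, 1/4) + 6696*6**(1/3))/1120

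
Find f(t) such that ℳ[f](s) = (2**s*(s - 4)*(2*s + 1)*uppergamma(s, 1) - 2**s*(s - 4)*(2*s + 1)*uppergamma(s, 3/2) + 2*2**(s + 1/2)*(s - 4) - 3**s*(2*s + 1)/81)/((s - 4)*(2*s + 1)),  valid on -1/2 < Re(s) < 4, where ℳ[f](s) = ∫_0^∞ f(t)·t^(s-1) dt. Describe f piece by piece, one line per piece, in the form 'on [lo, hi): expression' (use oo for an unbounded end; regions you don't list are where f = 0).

on [0, 2): sqrt(t)
on [2, 3): exp(-t/2)
on [3, oo): t**(-4)

treat the 3 regions marked off by 2, 3 separately and sum
segment [0, 2) carries sqrt(t); integrate it
∫ over [2, 3) of exp(-t/2)·t^(s-1) joins the sum
∫ t**(-4)·t^(s-1) over [3, ∞)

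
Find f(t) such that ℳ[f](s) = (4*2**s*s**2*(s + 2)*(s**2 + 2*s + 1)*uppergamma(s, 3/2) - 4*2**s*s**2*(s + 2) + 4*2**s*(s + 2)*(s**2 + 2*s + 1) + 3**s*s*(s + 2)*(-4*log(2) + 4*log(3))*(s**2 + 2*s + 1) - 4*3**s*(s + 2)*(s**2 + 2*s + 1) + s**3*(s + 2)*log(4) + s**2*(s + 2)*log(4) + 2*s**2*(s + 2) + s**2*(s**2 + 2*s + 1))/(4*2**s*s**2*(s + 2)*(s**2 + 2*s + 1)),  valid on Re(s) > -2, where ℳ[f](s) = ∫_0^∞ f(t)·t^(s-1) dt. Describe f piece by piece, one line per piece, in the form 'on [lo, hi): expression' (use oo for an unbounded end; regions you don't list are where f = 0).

on [0, 1/2): t**2
on [1/2, 1): t*log(t)
on [1, 3/2): log(t)
on [3/2, oo): exp(-t)

summing 4 kernel integrals split by 1/2, 1, 3/2 yields ℳ[f](s)
the [0, 1/2) slice contributes ∫ t**2·t^(s-1) dt
on [1/2, 1) integrate f = t*log(t) against the kernel
segment 1 to 3/2 holds log(t); add its integral
piece [3/2, ∞): integrate exp(-t) against the kernel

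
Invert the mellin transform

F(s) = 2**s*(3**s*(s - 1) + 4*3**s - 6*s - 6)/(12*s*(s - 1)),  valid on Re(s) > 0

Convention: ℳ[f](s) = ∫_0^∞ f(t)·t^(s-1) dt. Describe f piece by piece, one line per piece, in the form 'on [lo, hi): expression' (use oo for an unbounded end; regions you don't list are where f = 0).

remove the shared t-power first: t/4 on [0, 2); 2 - t/4 on [2, 6)
remove the common scale on t first: t/2 on [0, 1); 2 - t/2 on [1, 3)
strip the common scale on t: t on [0, 1/2); 2 - t on [1/2, 3/2)
treat the 2 regions marked off by 2 separately and sum
segment [0, 2) carries 1/4; integrate it
between 2 and 6 the integrand is (2 - t/4)/t·t^(s-1)

on [0, 2): 1/4
on [2, 6): (2 - t/4)/t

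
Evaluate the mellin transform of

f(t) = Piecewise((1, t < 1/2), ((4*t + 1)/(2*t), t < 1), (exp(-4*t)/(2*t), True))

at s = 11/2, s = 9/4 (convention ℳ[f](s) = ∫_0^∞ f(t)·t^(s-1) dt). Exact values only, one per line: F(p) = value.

back out the common scale on t: 1 on [0, 1); (2*t + 1)/t on [1, 2); exp(-2*t)/t on [2, ∞)
undo the shared t-power: t on [0, 1); 2*t + 1 on [1, 2); exp(-2*t) on [2, ∞)
breakpoints 1/2, 1: one integral from each of the 3 segments
segment 0 to 1/2 holds 1; add its integral
∫ (4*t + 1)/(2*t)·t^(s-1) over [1/2, 1)
∫ over [1, ∞) of exp(-4*t)/(2*t)·t^(s-1) joins the sum

F(11/2) = -5*sqrt(2)/792 + 105*sqrt(pi)*erfc(2)/16384 + 1345*exp(-4)/4096 + 47/99
F(9/4) = -7*2**(3/4)/45 + sqrt(2)*uppergamma(5/4, 4)/16 + 58/45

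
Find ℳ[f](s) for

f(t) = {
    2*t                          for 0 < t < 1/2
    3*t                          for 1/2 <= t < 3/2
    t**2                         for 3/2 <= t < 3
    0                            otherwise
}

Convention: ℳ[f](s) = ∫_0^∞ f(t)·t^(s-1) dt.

summing 3 kernel integrals split by 1/2, 3/2 yields ℳ[f](s)
[0, 1/2) adds the kernel integral of 2*t
∫ 3*t·t^(s-1) over [1/2, 3/2)
∫ t**2·t^(s-1) over [3/2, 3)

(9*3**s*s + 27*3**s + 36*6**s*s + 36*6**s - 2*s - 4)/(4*2**s*(s**2 + 3*s + 2))
  Re(s) > -1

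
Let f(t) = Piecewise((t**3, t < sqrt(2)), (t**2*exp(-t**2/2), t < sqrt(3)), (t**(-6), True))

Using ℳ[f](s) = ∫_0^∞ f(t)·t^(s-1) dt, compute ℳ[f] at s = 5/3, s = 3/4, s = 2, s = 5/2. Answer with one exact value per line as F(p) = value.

F(5/3) = -2**(5/6)*uppergamma(11/6, 3/2) + 3**(5/6)/117 + 6*2**(1/3)/7 + 2**(5/6)*uppergamma(11/6, 1)
F(3/4) = -2**(3/8)*uppergamma(11/8, 3/2) + 4*3**(3/8)/567 + 2**(3/8)*uppergamma(11/8, 1) + 8*2**(7/8)/15
F(2) = -5*exp(-3/2) + 1/36 + 4*sqrt(2)/5 + 4*exp(-1)
F(5/2) = -2*2**(1/4)*uppergamma(9/4, 3/2) + 2*3**(1/4)/63 + 8*2**(3/4)/11 + 2*2**(1/4)*uppergamma(9/4, 1)

the shared t-power comes off first: t on [0, sqrt(2)); exp(-t**2/2) on [sqrt(2), sqrt(3)); t**(-8) on [sqrt(3), ∞)
strip the power substitution: sqrt(t) on [0, 2); exp(-t/2) on [2, 3); t**(-4) on [3, ∞)
the 3 pieces separated at sqrt(2), sqrt(3) each add one integral
the [0, sqrt(2)) slice contributes ∫ t**3·t^(s-1) dt
[sqrt(2), sqrt(3)) adds the kernel integral of t**2*exp(-t**2/2)
[sqrt(3), ∞) adds the kernel integral of t**(-6)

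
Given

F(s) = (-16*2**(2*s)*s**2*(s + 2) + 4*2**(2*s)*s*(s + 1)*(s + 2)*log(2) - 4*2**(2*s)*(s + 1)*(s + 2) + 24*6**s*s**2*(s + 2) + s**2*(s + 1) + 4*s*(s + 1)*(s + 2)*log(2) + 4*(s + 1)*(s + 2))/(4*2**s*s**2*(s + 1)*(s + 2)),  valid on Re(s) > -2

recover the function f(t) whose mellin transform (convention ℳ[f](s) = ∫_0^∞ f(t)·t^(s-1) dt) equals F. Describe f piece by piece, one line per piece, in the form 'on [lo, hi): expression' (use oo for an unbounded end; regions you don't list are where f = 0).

on [0, 1/2): t**2
on [1/2, 2): log(t)
on [2, 3): 2*t

integrate the 3 segments split at 1/2, 2, then add the results
for t in [0, 1/2): the term is ∫ t**2·t^(s-1)
over [1/2, 2), the kernel integral of log(t) enters the sum
the [2, 3) slice contributes ∫ 2*t·t^(s-1) dt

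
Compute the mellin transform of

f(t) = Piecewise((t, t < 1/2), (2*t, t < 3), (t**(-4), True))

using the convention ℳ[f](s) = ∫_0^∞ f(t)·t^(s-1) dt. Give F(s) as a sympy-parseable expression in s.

(970*6**s*s - 3890*6**s - 81*s + 324)/(162*2**s*(s**2 - 3*s - 4))
  -1 < Re(s) < 4

slice at 1/2, 3, transform all 3 pieces, and sum them
over [0, 1/2), the kernel integral of t enters the sum
∫ 2*t·t^(s-1) over [1/2, 3)
piece [3, ∞): integrate t**(-4) against the kernel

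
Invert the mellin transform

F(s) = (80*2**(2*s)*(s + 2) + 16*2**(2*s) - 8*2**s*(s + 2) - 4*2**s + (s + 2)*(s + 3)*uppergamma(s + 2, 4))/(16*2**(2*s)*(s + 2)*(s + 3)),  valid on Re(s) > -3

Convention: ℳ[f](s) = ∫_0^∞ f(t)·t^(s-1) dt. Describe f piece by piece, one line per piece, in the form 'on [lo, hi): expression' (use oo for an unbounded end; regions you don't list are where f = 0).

on [0, 1/2): 2*t**3
on [1/2, 1): t**2*(4*t + 1)
on [1, oo): t**2*exp(-4*t)

remove the shared t-power first: 2*t on [0, 1/2); 4*t + 1 on [1/2, 1); exp(-4*t) on [1, ∞)
back out the common scale on t: t on [0, 1); 2*t + 1 on [1, 2); exp(-2*t) on [2, ∞)
integrate the 3 segments split at 1/2, 1, then add the results
∫ 2*t**3·t^(s-1) over [0, 1/2)
segment 1/2 to 1 holds t**2*(4*t + 1); add its integral
between 1 and ∞ the integrand is t**2*exp(-4*t)·t^(s-1)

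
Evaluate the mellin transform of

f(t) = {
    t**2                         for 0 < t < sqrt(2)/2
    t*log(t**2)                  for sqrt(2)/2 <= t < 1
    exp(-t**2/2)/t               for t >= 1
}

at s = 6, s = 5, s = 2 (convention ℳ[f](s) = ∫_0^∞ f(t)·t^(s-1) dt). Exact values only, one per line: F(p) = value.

back out the shared t-power: t**3 on [0, sqrt(2)/2); t**2*log(t**2) on [sqrt(2)/2, 1); exp(-t**2/2) on [1, ∞)
back out the power substitution: t**(3/2) on [0, 1/2); t*log(t) on [1/2, 1); exp(-t/2) on [1, ∞)
split f at sqrt(2)/2, 1: ℳ[f](s) collects 3 kernel integrals
[0, sqrt(2)/2) adds the kernel integral of t**2
over [sqrt(2)/2, 1), the kernel integral of t*log(t**2) enters the sum
∫ over [1, ∞) of exp(-t**2/2)/t·t^(s-1) joins the sum

F(6) = -207/6272 + sqrt(2)/392 + sqrt(2)*log(2)/112 + 3*sqrt(2)*sqrt(pi)*erfc(sqrt(2)/2)/2 + 4*exp(-1/2)
F(5) = -7/144 + sqrt(2)/112 + log(2)/48 + 3*exp(-1/2)
F(2) = sqrt(2)*(-23*sqrt(2) + 16 + 24*log(2) + 144*sqrt(pi)*erfc(sqrt(2)/2))/288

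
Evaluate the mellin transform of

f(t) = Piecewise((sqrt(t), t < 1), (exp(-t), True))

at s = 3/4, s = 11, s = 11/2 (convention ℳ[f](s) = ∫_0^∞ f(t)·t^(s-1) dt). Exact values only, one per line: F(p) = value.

F(3/4) = uppergamma(3/4, 1) + 4/5
F(11) = 2/23 + 9864101*exp(-1)
F(11/2) = (E*(16 + 2835*sqrt(pi)*erfc(1)) + 11490)*exp(-1)/96

treat the 2 regions marked off by 1 separately and sum
[0, 1) adds the kernel integral of sqrt(t)
segment 1 to ∞ holds exp(-t); add its integral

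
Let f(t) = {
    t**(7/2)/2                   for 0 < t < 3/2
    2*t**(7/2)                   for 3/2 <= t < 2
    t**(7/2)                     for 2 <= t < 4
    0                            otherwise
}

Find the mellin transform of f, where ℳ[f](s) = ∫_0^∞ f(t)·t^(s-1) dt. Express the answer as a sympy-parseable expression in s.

along the cuts 3/2, 2, ℳ[f](s) splits into 3 integrals
between 0 and 3/2 the integrand is t**(7/2)/2·t^(s-1)
between 3/2 and 2 the integrand is 2*t**(7/2)·t^(s-1)
segment [2, 4) carries t**(7/2); integrate it

(2*2**(s + 7/2) - 3*(3/2)**(s + 7/2) + 2*4**(s + 7/2))/(2*s + 7)
  Re(s) > -7/2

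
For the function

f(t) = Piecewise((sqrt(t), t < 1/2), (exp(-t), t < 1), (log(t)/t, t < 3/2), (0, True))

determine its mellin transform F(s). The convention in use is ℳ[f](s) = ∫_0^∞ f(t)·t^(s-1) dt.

slice at 1/2, 1, transform all 3 pieces, and sum them
∫ over [0, 1/2) of sqrt(t)·t^(s-1) joins the sum
the [1/2, 1) slice contributes ∫ exp(-t)·t^(s-1) dt
[1, 3/2) adds the kernel integral of log(t)/t

(3*2**s*(2*s + 1)*(s**2 - 2*s + 1)*uppergamma(s, 1/2) - 3*2**s*(2*s + 1)*(s**2 - 2*s + 1)*uppergamma(s, 1) + 3*2**s*(2*s + 1) + 3**s*s*(2*s + 1)*(-2*log(2) + 2*log(3)) - 2*3**s*(2*s + 1) + 3**s*(2*s + 1)*(-2*log(3) + 2*log(2)) + 3*sqrt(2)*(s**2 - 2*s + 1))/(3*2**s*(2*s + 1)*(s**2 - 2*s + 1))
  Re(s) > -1/2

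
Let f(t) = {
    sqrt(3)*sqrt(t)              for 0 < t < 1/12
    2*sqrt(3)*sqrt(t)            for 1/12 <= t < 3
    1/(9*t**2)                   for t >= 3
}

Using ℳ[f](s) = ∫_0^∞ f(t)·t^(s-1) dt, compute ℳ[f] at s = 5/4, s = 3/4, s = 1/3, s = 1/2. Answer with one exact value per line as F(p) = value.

F(5/4) = 3**(1/4)*(23440 - 9*sqrt(6))/2268
F(3/4) = sqrt(2)*3**(1/4)*(-27 + 1948*sqrt(6))/810
F(1/3) = -18**(1/3)/10 + 973*3**(1/3)/135
F(1/2) = 5759*sqrt(3)/972

the common scale on t comes off first: sqrt(2)*sqrt(t) on [0, 1/8); 2*sqrt(2)*sqrt(t) on [1/8, 9/2); 1/(4*t**2) on [9/2, ∞)
undo the common scale on t: sqrt(t) on [0, 1/4); 2*sqrt(t) on [1/4, 9); t**(-2) on [9, ∞)
undo the power substitution: t on [0, 1/2); 2*t on [1/2, 3); t**(-4) on [3, ∞)
slice at 1/12, 3, transform all 3 pieces, and sum them
the [0, 1/12) slice contributes ∫ sqrt(3)*sqrt(t)·t^(s-1) dt
on [1/12, 3): add ∫ 2*sqrt(3)*sqrt(t)·t^(s-1) dt
for t in [3, ∞): the term is ∫ 1/(9*t**2)·t^(s-1)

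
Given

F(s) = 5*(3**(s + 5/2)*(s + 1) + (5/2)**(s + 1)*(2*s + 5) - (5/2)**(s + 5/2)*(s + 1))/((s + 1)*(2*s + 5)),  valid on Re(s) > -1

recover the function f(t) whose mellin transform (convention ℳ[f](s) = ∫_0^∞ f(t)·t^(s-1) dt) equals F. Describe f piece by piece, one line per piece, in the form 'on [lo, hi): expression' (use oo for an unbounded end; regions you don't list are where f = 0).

on [0, 5/2): 5*t
on [5/2, 3): 5*t**(5/2)/2

cuts at 5/2: linearity sums the 2 kernel integrals
the [0, 5/2) slice contributes ∫ 5*t·t^(s-1) dt
over [5/2, 3), the kernel integral of 5*t**(5/2)/2 enters the sum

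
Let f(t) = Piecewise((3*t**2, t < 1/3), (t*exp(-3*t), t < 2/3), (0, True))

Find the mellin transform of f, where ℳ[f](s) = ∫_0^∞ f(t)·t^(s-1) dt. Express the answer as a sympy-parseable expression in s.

the shared t-power comes off first: 3*t on [0, 1/3); exp(-3*t) on [1/3, 2/3)
back out the common scale on t: t on [0, 1); exp(-t) on [1, 2)
cuts at 1/3: linearity sums the 2 kernel integrals
on [0, 1/3) integrate f = 3*t**2 against the kernel
for t in [1/3, 2/3): the term is ∫ t*exp(-3*t)·t^(s-1)

((s + 2)*uppergamma(s + 1, 1) - (s + 2)*uppergamma(s + 1, 2) + 1)/(3*3**s*(s + 2))
  Re(s) > -2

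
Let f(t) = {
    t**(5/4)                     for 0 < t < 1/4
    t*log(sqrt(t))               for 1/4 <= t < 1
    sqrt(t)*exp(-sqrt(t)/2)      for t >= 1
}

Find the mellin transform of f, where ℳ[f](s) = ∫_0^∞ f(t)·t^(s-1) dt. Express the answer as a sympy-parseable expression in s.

peel off the power substitution: t**(5/2) on [0, 1/2); t**2*log(t) on [1/2, 1); t*exp(-t/2) on [1, ∞)
back out the shared t-power: t**(3/2) on [0, 1/2); t*log(t) on [1/2, 1); exp(-t/2) on [1, ∞)
integrate the 3 segments split at 1/4, 1, then add the results
for t in [0, 1/4): the term is ∫ t**(5/4)·t^(s-1)
∫ t*log(sqrt(t))·t^(s-1) over [1/4, 1)
∫ over [1, ∞) of sqrt(t)*exp(-sqrt(t)/2)·t^(s-1) joins the sum

(8*2**(4*s)*(4*s + 5)*(4*s + (2*s + 1)**2 + 3)*uppergamma(2*s + 1, 1/2) - 4*2**(2*s)*(4*s + 5) + 4*s + (2*s + 1)*(4*s + 5)*log(2) + (4*s + 5)*log(2) + sqrt(2)*(4*s + (2*s + 1)**2 + 3) + 5)/(2*2**(2*s)*(4*s + 5)*(4*s + (2*s + 1)**2 + 3))
  Re(s) > -5/4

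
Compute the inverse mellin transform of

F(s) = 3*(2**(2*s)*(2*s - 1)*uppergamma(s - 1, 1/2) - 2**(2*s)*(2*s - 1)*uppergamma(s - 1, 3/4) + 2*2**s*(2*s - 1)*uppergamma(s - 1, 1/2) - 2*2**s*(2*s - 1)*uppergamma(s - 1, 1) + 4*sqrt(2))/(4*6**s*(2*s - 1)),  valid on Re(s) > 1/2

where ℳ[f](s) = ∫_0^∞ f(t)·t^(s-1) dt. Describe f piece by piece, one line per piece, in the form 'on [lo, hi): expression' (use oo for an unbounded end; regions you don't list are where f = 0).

on [0, 1/6): sqrt(3)/(2*sqrt(t))
on [1/6, 1/3): exp(-3*t)/(2*t)
on [1/3, 1/2): exp(-3*t/2)/(2*t)

invert the common scale on t to get sqrt(6)/(2*sqrt(t)) on [0, 1/3); exp(-3*t/2)/t on [1/3, 2/3); exp(-3*t/4)/t on [2/3, 1)
peel off the shared t-power: sqrt(6)*sqrt(t)/2 on [0, 1/3); exp(-3*t/2) on [1/3, 2/3); exp(-3*t/4) on [2/3, 1)
invert the common scale on t to get sqrt(t) on [0, 1/2); exp(-t) on [1/2, 1); exp(-t/2) on [1, 3/2)
linearity at 1/6, 1/3 turns ℳ[f](s) into 3 summed integrals
segment [0, 1/6) carries sqrt(3)/(2*sqrt(t)); integrate it
the [1/6, 1/3) slice contributes ∫ exp(-3*t)/(2*t)·t^(s-1) dt
for t in [1/3, 1/2): the term is ∫ exp(-3*t/2)/(2*t)·t^(s-1)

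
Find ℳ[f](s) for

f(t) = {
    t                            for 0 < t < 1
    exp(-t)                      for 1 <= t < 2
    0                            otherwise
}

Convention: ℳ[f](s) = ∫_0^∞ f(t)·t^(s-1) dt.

((s + 1)*uppergamma(s, 1) - (s + 1)*uppergamma(s, 2) + 1)/(s + 1)
  Re(s) > -1

summing 2 kernel integrals split by 1 yields ℳ[f](s)
∫ over [0, 1) of t·t^(s-1) joins the sum
∫ over [1, 2) of exp(-t)·t^(s-1) joins the sum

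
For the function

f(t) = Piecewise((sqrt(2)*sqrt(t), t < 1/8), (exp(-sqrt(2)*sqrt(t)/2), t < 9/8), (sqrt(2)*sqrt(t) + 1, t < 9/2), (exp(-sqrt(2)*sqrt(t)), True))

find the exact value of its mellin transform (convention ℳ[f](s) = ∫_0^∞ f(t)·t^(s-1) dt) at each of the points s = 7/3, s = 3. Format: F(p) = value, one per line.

reversing the common scale on t: sqrt(t) on [0, 1/4); exp(-sqrt(t)/2) on [1/4, 9/4); sqrt(t) + 1 on [9/4, 9); …
remove the power substitution first: t on [0, 1/2); exp(-t/2) on [1/2, 3/2); t + 1 on [3/2, 3); …
linearity at 1/8, 9/8, 9/2 turns ℳ[f](s) into 4 summed integrals
∫ over [0, 1/8) of sqrt(2)*sqrt(t)·t^(s-1) joins the sum
piece [1/8, 9/8): integrate exp(-sqrt(2)*sqrt(t)/2) against the kernel
on [9/8, 9/2): add ∫ (sqrt(2)*sqrt(t) + 1)·t^(s-1) dt
segment 9/2 to ∞ holds exp(-sqrt(2)*sqrt(t)); add its integral

F(7/3) = -8*2**(1/3)*uppergamma(14/3, 3/4) - 4617*3**(2/3)/7616 + 3/2176 + 2**(2/3)*uppergamma(14/3, 3)/4 + 14337*6**(2/3)/952 + 8*2**(1/3)*uppergamma(14/3, 1/4)
F(3) = -260103*exp(-3/4)/64 + 552*exp(-3) + 384913/3584 + 157781*exp(-1/4)/64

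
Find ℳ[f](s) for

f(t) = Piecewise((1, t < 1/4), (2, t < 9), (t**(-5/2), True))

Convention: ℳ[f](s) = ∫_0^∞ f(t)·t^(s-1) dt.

(970*6**(2*s)*s - 2430*6**(2*s) - 486*s + 1215)/(243*4**s*s*(2*s - 5))
  0 < Re(s) < 5/2

strip the power substitution: 1 on [0, 1/2); 2 on [1/2, 3); t**(-5) on [3, ∞)
invert the shared t-power to get t on [0, 1/2); 2*t on [1/2, 3); t**(-4) on [3, ∞)
slice at 1/4, 9, transform all 3 pieces, and sum them
∫ 1·t^(s-1) over [0, 1/4)
segment 1/4 to 9 holds 2; add its integral
the [9, ∞) slice contributes ∫ t**(-5/2)·t^(s-1) dt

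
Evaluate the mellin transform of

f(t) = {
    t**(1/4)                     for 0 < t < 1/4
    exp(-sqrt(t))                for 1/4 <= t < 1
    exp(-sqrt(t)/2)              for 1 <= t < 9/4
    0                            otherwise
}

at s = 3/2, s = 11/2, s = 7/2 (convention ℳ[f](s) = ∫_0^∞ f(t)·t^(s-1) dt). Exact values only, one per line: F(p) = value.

remove the power substitution first: sqrt(t) on [0, 1/2); exp(-t) on [1/2, 1); exp(-t/2) on [1, 3/2)
slice at 1/4, 1, transform all 3 pieces, and sum them
segment 0 to 1/4 holds t**(1/4); add its integral
segment 1/4 to 1 holds exp(-sqrt(t)); add its integral
on [1, 9/4) integrate f = exp(-sqrt(t)/2) against the kernel

F(3/2) = -65*exp(-3/4) - 10*exp(-1) + sqrt(2)/28 + 117*exp(-1/2)/2
F(11/2) = -8055338729409*exp(-3/4)/256 - 19728202*exp(-1) + sqrt(2)/23552 + 12553134696189*exp(-1/2)/512
F(7/2) = -6243201*exp(-3/4)/16 - 3914*exp(-1) + sqrt(2)/960 + 9800517*exp(-1/2)/32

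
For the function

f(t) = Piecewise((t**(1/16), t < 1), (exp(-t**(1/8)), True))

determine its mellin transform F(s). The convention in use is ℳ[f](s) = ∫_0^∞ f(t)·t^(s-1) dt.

8*((16*s + 1)*uppergamma(8*s, 1) + 2)/(16*s + 1)
  Re(s) > -1/16

peel off the power substitution: t**(1/8) on [0, 1); exp(-t**(1/4)) on [1, ∞)
strip the power substitution: t**(1/4) on [0, 1); exp(-sqrt(t)) on [1, ∞)
strip the power substitution: sqrt(t) on [0, 1); exp(-t) on [1, ∞)
the 2 pieces separated at 1 each add one integral
the [0, 1) slice contributes ∫ t**(1/16)·t^(s-1) dt
∫ over [1, ∞) of exp(-t**(1/8))·t^(s-1) joins the sum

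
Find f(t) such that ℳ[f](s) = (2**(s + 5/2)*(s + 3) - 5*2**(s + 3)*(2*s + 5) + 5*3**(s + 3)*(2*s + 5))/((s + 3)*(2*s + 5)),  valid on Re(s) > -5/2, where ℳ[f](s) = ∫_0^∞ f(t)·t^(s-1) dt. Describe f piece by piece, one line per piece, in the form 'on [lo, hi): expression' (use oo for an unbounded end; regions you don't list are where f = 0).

integrate the 2 segments split at 2, then add the results
∫ t**(5/2)/2·t^(s-1) over [0, 2)
segment 2 to 3 holds 5*t**3; add its integral

on [0, 2): t**(5/2)/2
on [2, 3): 5*t**3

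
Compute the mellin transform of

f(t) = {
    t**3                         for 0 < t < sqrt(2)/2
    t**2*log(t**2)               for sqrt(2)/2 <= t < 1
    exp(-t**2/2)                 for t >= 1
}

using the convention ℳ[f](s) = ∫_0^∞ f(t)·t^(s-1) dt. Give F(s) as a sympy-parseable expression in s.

(-2*2**(s/2)*(s + 3) + 2*2**s*(s + 3)*(s**2/4 + s + 1)*uppergamma(s/2, 1/2) + s*(s + 3)*log(2)/2 + s + (s + 3)*log(2) + sqrt(2)*(s**2/4 + s + 1) + 3)/(4*2**(s/2)*(s + 3)*(s**2/4 + s + 1))
  Re(s) > -3

strip the power substitution: t**(3/2) on [0, 1/2); t*log(t) on [1/2, 1); exp(-t/2) on [1, ∞)
treat the 3 regions marked off by sqrt(2)/2, 1 separately and sum
the [0, sqrt(2)/2) slice contributes ∫ t**3·t^(s-1) dt
segment [sqrt(2)/2, 1) carries t**2*log(t**2); integrate it
[1, ∞) adds the kernel integral of exp(-t**2/2)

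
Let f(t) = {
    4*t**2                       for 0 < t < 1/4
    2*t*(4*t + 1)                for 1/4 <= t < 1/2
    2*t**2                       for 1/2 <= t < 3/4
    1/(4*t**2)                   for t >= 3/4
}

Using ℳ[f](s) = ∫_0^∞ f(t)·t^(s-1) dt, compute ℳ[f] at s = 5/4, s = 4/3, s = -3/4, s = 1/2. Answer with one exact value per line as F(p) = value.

remove the common scale on t first: t**2 on [0, 1/2); t*(2*t + 1) on [1/2, 1); t**2/2 on [1, 3/2); …
reversing the shared t-power: t on [0, 1/2); 2*t + 1 on [1/2, 1); t/2 on [1, 3/2); …
summing 4 kernel integrals split by 1/4, 1/2, 3/4 yields ℳ[f](s)
for t in [0, 1/4): the term is ∫ 4*t**2·t^(s-1)
for t in [1/4, 1/2): the term is ∫ 2*t*(4*t + 1)·t^(s-1)
over [1/2, 3/4), the kernel integral of 2*t**2 enters the sum
[3/4, ∞) adds the kernel integral of 1/(4*t**2)

F(5/4) = sqrt(2)*(-70 + 424*2**(1/4) + 659*3**(1/4))/1872
F(4/3) = 2**(1/3)*(-162 + 984*2**(1/3) + 1687*3**(1/3))/4480
F(-3/4) = sqrt(2)*(-6534 + 1051*3**(1/4) + 7722*2**(1/4))/1485
F(1/2) = -13/60 + 403*sqrt(3)/1080 + 19*sqrt(2)/30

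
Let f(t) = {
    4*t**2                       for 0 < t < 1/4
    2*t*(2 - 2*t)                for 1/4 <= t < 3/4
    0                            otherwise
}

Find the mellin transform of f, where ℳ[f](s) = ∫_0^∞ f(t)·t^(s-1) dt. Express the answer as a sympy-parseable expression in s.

(3*3**s*(s + 1) + 12*3**s - 2*s - 6)/(4*2**(2*s)*(s + 1)*(s + 2))
  Re(s) > -2

peel off the common scale on t: t**2 on [0, 1/2); t*(2 - t) on [1/2, 3/2)
remove the shared t-power first: t on [0, 1/2); 2 - t on [1/2, 3/2)
integrate the 2 segments split at 1/4, then add the results
∫ over [0, 1/4) of 4*t**2·t^(s-1) joins the sum
segment 1/4 to 3/4 holds 2*t*(2 - 2*t); add its integral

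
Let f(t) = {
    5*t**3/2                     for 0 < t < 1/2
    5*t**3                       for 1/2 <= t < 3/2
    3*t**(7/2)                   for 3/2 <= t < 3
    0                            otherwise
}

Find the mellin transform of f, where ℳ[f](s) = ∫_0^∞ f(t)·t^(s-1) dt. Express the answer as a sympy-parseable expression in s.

(-5*2**(-s - 3)*(2*s + 7) + 12*3**(s + 7/2)*(s + 3) + 10*(3/2)**(s + 3)*(2*s + 7) - 12*(3/2)**(s + 7/2)*(s + 3))/(2*(s + 3)*(2*s + 7))
  Re(s) > -3

the 3 pieces separated at 1/2, 3/2 each add one integral
piece [0, 1/2): integrate 5*t**3/2 against the kernel
∫ 5*t**3·t^(s-1) over [1/2, 3/2)
segment [3/2, 3) carries 3*t**(7/2); integrate it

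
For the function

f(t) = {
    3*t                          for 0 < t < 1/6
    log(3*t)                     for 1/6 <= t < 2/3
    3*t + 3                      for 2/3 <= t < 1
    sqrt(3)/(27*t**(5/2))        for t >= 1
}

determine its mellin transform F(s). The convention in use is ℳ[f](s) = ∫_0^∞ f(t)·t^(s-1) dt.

(-270*2**(2*s)*s**2*(2*s - 5) + 54*2**(2*s)*s*(s + 1)*(2*s - 5)*log(2) - 162*2**(2*s)*s*(2*s - 5) - 54*2**(2*s)*(s + 1)*(2*s - 5) - 4*sqrt(3)*6**s*s**2*(s + 1) + 324*6**s*s**2*(2*s - 5) + 162*6**s*s*(2*s - 5) + 27*s**2*(2*s - 5) + 54*s*(s + 1)*(2*s - 5)*log(2) + (2*s - 5)*(54*s + 54))/(54*6**s*s**2*(s + 1)*(2*s - 5))
  -1 < Re(s) < 5/2

invert the common scale on t to get t on [0, 1/2); log(t) on [1/2, 2); t + 3 on [2, 3); …
decompose at 1/6, 2/3, 1; ℳ[f](s) sums the 4 pieces' integrals
∫ 3*t·t^(s-1) over [0, 1/6)
over [1/6, 2/3), the kernel integral of log(3*t) enters the sum
∫ over [2/3, 1) of (3*t + 3)·t^(s-1) joins the sum
the [1, ∞) slice contributes ∫ sqrt(3)/(27*t**(5/2))·t^(s-1) dt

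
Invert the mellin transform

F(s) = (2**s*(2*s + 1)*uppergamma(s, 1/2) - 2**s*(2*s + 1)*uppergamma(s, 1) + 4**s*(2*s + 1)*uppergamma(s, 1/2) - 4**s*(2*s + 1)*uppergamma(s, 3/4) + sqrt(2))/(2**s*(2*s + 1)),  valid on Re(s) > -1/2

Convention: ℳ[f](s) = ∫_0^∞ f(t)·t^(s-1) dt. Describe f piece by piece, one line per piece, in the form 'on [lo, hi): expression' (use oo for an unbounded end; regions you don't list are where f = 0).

split f at 1/2, 1: ℳ[f](s) collects 3 kernel integrals
piece [0, 1/2): integrate sqrt(t) against the kernel
segment [1/2, 1) carries exp(-t); integrate it
segment [1, 3/2) carries exp(-t/2); integrate it

on [0, 1/2): sqrt(t)
on [1/2, 1): exp(-t)
on [1, 3/2): exp(-t/2)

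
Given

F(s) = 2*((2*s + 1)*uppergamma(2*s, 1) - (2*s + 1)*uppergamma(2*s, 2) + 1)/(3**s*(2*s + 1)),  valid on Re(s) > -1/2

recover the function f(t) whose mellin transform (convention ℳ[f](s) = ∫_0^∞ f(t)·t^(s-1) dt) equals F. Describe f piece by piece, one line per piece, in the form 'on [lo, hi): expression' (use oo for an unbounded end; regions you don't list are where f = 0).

on [0, 1/3): sqrt(3)*sqrt(t)
on [1/3, 4/3): exp(-sqrt(3)*sqrt(t))

peel off the common scale on t: sqrt(t) on [0, 1); exp(-sqrt(t)) on [1, 4)
invert the power substitution to get t on [0, 1); exp(-t) on [1, 2)
summing 2 kernel integrals split by 1/3 yields ℳ[f](s)
the [0, 1/3) slice contributes ∫ sqrt(3)*sqrt(t)·t^(s-1) dt
over [1/3, 4/3), the kernel integral of exp(-sqrt(3)*sqrt(t)) enters the sum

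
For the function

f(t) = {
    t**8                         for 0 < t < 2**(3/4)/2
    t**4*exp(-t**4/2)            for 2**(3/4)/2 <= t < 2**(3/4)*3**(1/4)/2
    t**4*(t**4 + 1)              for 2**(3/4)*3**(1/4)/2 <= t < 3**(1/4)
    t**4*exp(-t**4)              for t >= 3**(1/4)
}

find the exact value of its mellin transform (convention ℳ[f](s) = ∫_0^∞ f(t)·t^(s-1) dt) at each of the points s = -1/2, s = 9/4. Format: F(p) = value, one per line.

F(-1/2) = 2**(1/8)*(-204*3**(7/8) - 210*2**(3/4)*uppergamma(7/8, 3/4) + 105*2**(7/8)*uppergamma(7/8, 3) + 28 + 210*2**(3/4)*uppergamma(7/8, 1/4) + 288*6**(7/8))/840
F(9/4) = 2**(7/16)*(-1884*3**(9/16) - 4100*2**(1/8)*uppergamma(25/16, 3/4) + 100 + 1025*2**(9/16)*uppergamma(25/16, 3) + 4100*2**(1/8)*uppergamma(25/16, 1/4) + 5568*6**(9/16))/8200

reversing the power substitution: t**4 on [0, sqrt(2)/2); t**2*exp(-t**2/2) on [sqrt(2)/2, sqrt(6)/2); t**2*(t**2 + 1) on [sqrt(6)/2, sqrt(3)); …
remove the shared t-power first: t**2 on [0, sqrt(2)/2); exp(-t**2/2) on [sqrt(2)/2, sqrt(6)/2); t**2 + 1 on [sqrt(6)/2, sqrt(3)); …
undo the power substitution: t on [0, 1/2); exp(-t/2) on [1/2, 3/2); t + 1 on [3/2, 3); …
the 4 pieces separated at 2**(3/4)/2, 2**(3/4)*3**(1/4)/2, 3**(1/4) each add one integral
piece [0, 2**(3/4)/2): integrate t**8 against the kernel
on [2**(3/4)/2, 2**(3/4)*3**(1/4)/2) integrate f = t**4*exp(-t**4/2) against the kernel
∫ over [2**(3/4)*3**(1/4)/2, 3**(1/4)) of t**4*(t**4 + 1)·t^(s-1) joins the sum
segment 3**(1/4) to ∞ holds t**4*exp(-t**4); add its integral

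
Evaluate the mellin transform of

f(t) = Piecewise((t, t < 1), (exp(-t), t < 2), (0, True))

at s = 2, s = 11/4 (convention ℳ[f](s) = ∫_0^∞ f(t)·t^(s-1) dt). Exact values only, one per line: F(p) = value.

F(2) = -3*exp(-2) + 1/3 + 2*exp(-1)
F(11/4) = -uppergamma(11/4, 2) + 4/15 + uppergamma(11/4, 1)

summing 2 kernel integrals split by 1 yields ℳ[f](s)
on [0, 1): add ∫ t·t^(s-1) dt
∫ exp(-t)·t^(s-1) over [1, 2)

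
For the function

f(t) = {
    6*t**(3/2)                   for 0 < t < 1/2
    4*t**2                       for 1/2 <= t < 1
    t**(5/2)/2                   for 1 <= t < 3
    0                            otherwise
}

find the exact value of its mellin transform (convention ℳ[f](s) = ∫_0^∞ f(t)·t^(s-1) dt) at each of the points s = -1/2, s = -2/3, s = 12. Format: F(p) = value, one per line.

integrate the 3 segments split at 1/2, 1, then add the results
∫ over [0, 1/2) of 6*t**(3/2)·t^(s-1) joins the sum
segment [1/2, 1) carries 4*t**2; integrate it
the [1, 3) slice contributes ∫ t**(5/2)/2·t^(s-1) dt

F(-1/2) = 23/3 - 2*sqrt(2)/3
F(-2/3) = -3*2**(2/3)/4 + 9*3**(5/6)/11 + 30/11 + 18*2**(1/6)/5
F(12) = sqrt(2)/36864 + 417763/1662976 + 4782969*sqrt(3)/29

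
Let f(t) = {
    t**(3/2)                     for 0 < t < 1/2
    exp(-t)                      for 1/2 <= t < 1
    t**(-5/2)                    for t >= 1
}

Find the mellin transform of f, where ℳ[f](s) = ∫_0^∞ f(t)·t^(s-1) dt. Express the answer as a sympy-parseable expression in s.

along the cuts 1/2, 1, ℳ[f](s) splits into 3 integrals
[0, 1/2) adds the kernel integral of t**(3/2)
on [1/2, 1) integrate f = exp(-t) against the kernel
segment [1, ∞) carries t**(-5/2); integrate it

(2*2**s*(2*s - 5)*(2*s + 3)*uppergamma(s, 1/2) - 2*2**s*(2*s - 5)*(2*s + 3)*uppergamma(s, 1) - 4*2**s*(2*s + 3) + sqrt(2)*(2*s - 5))/(2*2**s*(2*s - 5)*(2*s + 3))
  -3/2 < Re(s) < 5/2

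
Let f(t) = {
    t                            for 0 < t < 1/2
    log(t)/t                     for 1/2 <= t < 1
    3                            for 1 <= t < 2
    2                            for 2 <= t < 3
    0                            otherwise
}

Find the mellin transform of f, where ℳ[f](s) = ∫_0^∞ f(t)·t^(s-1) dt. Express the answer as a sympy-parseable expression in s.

(2*2**(2*s)*(s + 1)*(s**2 - 2*s + 1) - 2*2**s*s*(s + 1) - 6*2**s*(s + 1)*(s**2 - 2*s + 1) + 4*6**s*(s + 1)*(s**2 - 2*s + 1) + 4*s**2*(s + 1)*log(2) - 4*s*(s + 1)*log(2) + 4*s*(s + 1) + s*(s**2 - 2*s + 1))/(2*2**s*s*(s + 1)*(s**2 - 2*s + 1))
  Re(s) > -1

f breaks at 1/2, 1, 2 into 4 integrals to sum
∫ over [0, 1/2) of t·t^(s-1) joins the sum
∫ log(t)/t·t^(s-1) over [1/2, 1)
for t in [1, 2): the term is ∫ 3·t^(s-1)
[2, 3) adds the kernel integral of 2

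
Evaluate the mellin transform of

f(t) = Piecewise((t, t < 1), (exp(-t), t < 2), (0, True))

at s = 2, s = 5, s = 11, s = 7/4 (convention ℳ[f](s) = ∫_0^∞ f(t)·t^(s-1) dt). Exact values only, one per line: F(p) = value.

F(2) = -3*exp(-2) + 1/3 + 2*exp(-1)
F(5) = -168*exp(-2) + 1/6 + 65*exp(-1)
F(11) = -26813184*exp(-2) + 1/12 + 9864101*exp(-1)
F(7/4) = -uppergamma(7/4, 2) + 4/11 + uppergamma(7/4, 1)

along the cuts 1, ℳ[f](s) splits into 2 integrals
segment [0, 1) carries t; integrate it
the [1, 2) slice contributes ∫ exp(-t)·t^(s-1) dt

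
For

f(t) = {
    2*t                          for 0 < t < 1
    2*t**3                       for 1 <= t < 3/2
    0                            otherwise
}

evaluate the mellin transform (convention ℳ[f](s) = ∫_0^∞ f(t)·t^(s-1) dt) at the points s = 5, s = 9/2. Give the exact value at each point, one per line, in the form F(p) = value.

slice at 1, transform all 2 pieces, and sum them
segment [0, 1) carries 2*t; integrate it
between 1 and 3/2 the integrand is 2*t**3·t^(s-1)

F(5) = 19939/3072
F(9/2) = 16/165 + 729*sqrt(6)/320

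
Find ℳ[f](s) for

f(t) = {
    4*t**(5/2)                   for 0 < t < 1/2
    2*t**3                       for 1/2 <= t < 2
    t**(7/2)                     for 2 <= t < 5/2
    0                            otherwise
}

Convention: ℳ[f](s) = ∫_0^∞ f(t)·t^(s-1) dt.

along the cuts 1/2, 2, ℳ[f](s) splits into 3 integrals
∫ over [0, 1/2) of 4*t**(5/2)·t^(s-1) joins the sum
on [1/2, 2): add ∫ 2*t**3·t^(s-1) dt
segment [2, 5/2) carries t**(7/2); integrate it

2*(-2**(-s - 3)*(2*s + 5)*(2*s + 7) + 4*2**(-s - 5/2)*(s + 3)*(2*s + 7) + 2**(s + 3)*(2*s + 5)*(2*s + 7) - 2**(s + 7/2)*(s + 3)*(2*s + 5) + (5/2)**(s + 7/2)*(s + 3)*(2*s + 5))/((s + 3)*(2*s + 5)*(2*s + 7))
  Re(s) > -5/2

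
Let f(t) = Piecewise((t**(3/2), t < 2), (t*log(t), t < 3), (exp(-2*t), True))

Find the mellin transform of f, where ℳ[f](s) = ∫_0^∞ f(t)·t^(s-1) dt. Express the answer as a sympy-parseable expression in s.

slice at 2, 3, transform all 3 pieces, and sum them
over [0, 2), the kernel integral of t**(3/2) enters the sum
∫ t*log(t)·t^(s-1) over [2, 3)
over [3, ∞), the kernel integral of exp(-2*t) enters the sum

(-12**s*s*(2*s + 3)*log(4) - 12**s*(2*s + 3)*log(4) + 12**s*(4*s + 6) + 12**s*sqrt(2)*(4*s**2 + 8*s + 4) + 3*18**s*s*(2*s + 3)*log(3) + 18**s*(-6*s - 9) + 3*18**s*(2*s + 3)*log(3) + 3**s*(2*s + 3)*(s**2 + 2*s + 1)*uppergamma(s, 6))/(6**s*(2*s + 3)*(s**2 + 2*s + 1))
  Re(s) > -3/2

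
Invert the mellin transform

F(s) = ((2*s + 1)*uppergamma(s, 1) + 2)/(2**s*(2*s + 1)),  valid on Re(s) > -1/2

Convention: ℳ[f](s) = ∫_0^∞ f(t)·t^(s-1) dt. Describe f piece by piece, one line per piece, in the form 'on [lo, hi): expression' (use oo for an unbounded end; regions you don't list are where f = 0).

peel off the common scale on t: sqrt(t) on [0, 1); exp(-t) on [1, ∞)
f breaks at 1/2 into 2 integrals to sum
∫ sqrt(2)*sqrt(t)·t^(s-1) over [0, 1/2)
for t in [1/2, ∞): the term is ∫ exp(-2*t)·t^(s-1)

on [0, 1/2): sqrt(2)*sqrt(t)
on [1/2, oo): exp(-2*t)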